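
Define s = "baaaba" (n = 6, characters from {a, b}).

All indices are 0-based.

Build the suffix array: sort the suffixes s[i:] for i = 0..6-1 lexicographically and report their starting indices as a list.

sorted suffixes:
  #0 SA[0]=5  'a'
  #1 SA[1]=1  'aaaba'
  #2 SA[2]=2  'aaba'
  #3 SA[3]=3  'aba'
  #4 SA[4]=4  'ba'
  #5 SA[5]=0  'baaaba'

[5, 1, 2, 3, 4, 0]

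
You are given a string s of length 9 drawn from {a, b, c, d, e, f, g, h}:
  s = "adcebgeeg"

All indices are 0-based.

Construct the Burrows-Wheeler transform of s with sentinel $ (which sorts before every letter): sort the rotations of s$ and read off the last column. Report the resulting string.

g$edacgeeb

rank  rotation    last
    0  $adcebgeeg  g
    1  adcebgeeg$  $
    2  bgeeg$adce  e
    3  cebgeeg$ad  d
    4  dcebgeeg$a  a
    5  ebgeeg$adc  c
    6  eeg$adcebg  g
    7  eg$adcebge  e
    8  g$adcebgee  e
    9  geeg$adceb  b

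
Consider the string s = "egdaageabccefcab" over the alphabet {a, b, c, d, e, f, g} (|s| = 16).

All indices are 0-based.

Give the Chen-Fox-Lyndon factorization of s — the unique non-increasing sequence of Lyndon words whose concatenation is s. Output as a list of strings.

emit factor 1: 'eg' (i=0, period=2)
emit factor 2: 'd' (i=2, period=1)
emit factor 3: 'aageabccefcab' (i=3, period=13)

["eg", "d", "aageabccefcab"]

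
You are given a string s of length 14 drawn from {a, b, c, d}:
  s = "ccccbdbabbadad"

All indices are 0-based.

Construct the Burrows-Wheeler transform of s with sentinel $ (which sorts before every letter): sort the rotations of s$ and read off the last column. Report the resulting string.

dbdbdbacccc$aab

rank  rotation         last
    0  $ccccbdbabbadad  d
    1  abbadad$ccccbdb  b
    2  ad$ccccbdbabbad  d
    3  adad$ccccbdbabb  b
    4  babbadad$ccccbd  d
    5  badad$ccccbdbab  b
    6  bbadad$ccccbdba  a
    7  bdbabbadad$cccc  c
    8  cbdbabbadad$ccc  c
    9  ccbdbabbadad$cc  c
   10  cccbdbabbadad$c  c
   11  ccccbdbabbadad$  $
   12  d$ccccbdbabbada  a
   13  dad$ccccbdbabba  a
   14  dbabbadad$ccccb  b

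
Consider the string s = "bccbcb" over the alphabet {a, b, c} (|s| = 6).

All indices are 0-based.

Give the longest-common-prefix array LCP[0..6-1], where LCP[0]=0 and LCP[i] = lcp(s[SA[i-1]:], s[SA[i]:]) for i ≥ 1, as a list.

rank | idx | suffix
   0 |   5 | b
   1 |   3 | bcb
   2 |   0 | bccbcb
   3 |   4 | cb
   4 |   2 | cbcb
   5 |   1 | ccbcb

SA = [5, 3, 0, 4, 2, 1]
[i] adj suffixes → lcp
  [1] 5/3 → 1 ('b')
  [2] 3/0 → 2 ('bc')
  [3] 0/4 → 0 ('')
  [4] 4/2 → 2 ('cb')
  [5] 2/1 → 1 ('c')

[0, 1, 2, 0, 2, 1]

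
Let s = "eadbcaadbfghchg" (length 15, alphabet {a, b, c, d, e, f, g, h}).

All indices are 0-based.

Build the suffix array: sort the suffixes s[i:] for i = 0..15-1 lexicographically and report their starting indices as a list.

[5, 1, 6, 3, 8, 4, 12, 2, 7, 0, 9, 14, 10, 11, 13]

sorted suffixes:
  #0 SA[0]=5  'aadbfghchg'
  #1 SA[1]=1  'adbcaadbfghchg'
  #2 SA[2]=6  'adbfghchg'
  #3 SA[3]=3  'bcaadbfghchg'
  #4 SA[4]=8  'bfghchg'
  #5 SA[5]=4  'caadbfghchg'
  #6 SA[6]=12  'chg'
  #7 SA[7]=2  'dbcaadbfghchg'
  #8 SA[8]=7  'dbfghchg'
  #9 SA[9]=0  'eadbcaadbfghchg'
  #10 SA[10]=9  'fghchg'
  #11 SA[11]=14  'g'
  #12 SA[12]=10  'ghchg'
  #13 SA[13]=11  'hchg'
  #14 SA[14]=13  'hg'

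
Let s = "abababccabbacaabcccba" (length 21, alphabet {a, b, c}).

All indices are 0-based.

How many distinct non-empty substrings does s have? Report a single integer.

rank→(start, suffix):
  0 → (20, 'a')
  1 → (13, 'aabcccba')
  2 → (0, 'abababccabbacaabcccba')
  3 → (2, 'ababccabbacaabcccba')
  4 → (8, 'abbacaabcccba')
  5 → (4, 'abccabbacaabcccba')
  6 → (14, 'abcccba')
  7 → (11, 'acaabcccba')
  8 → (19, 'ba')
  9 → (1, 'bababccabbacaabcccba')
  10 → (3, 'babccabbacaabcccba')
  11 → (10, 'bacaabcccba')
  12 → (9, 'bbacaabcccba')
  13 → (5, 'bccabbacaabcccba')
  14 → (15, 'bcccba')
  15 → (12, 'caabcccba')
  16 → (7, 'cabbacaabcccba')
  17 → (18, 'cba')
  18 → (6, 'ccabbacaabcccba')
  19 → (17, 'ccba')
  20 → (16, 'cccba')

SA = [20, 13, 0, 2, 8, 4, 14, 11, 19, 1, 3, 10, 9, 5, 15, 12, 7, 18, 6, 17, 16]
i: (SA[i-1],SA[i]) lcp shared
  1: (20,13) 1 'a'
  2: (13,0) 1 'a'
  3: (0,2) 4 'abab'
  4: (2,8) 2 'ab'
  5: (8,4) 2 'ab'
  6: (4,14) 4 'abcc'
  7: (14,11) 1 'a'
  8: (11,19) 0 ''
  9: (19,1) 2 'ba'
  10: (1,3) 3 'bab'
  11: (3,10) 2 'ba'
  12: (10,9) 1 'b'
  13: (9,5) 1 'b'
  14: (5,15) 3 'bcc'
  15: (15,12) 0 ''
  16: (12,7) 2 'ca'
  17: (7,18) 1 'c'
  18: (18,6) 1 'c'
  19: (6,17) 2 'cc'
  20: (17,16) 2 'cc'

n(n+1)/2 = 21·22/2 = 231
Σ LCP = 0 + 1 + 1 + 4 + 2 + 2 + 4 + 1 + 0 + 2 + 3 + 2 + 1 + 1 + 3 + 0 + 2 + 1 + 1 + 2 + 2 = 35
distinct = 231 − 35 = 196

196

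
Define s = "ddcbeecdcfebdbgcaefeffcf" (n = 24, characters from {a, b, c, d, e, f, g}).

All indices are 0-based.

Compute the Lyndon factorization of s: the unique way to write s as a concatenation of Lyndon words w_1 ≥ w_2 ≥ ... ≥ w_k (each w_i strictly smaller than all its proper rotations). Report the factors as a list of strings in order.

["d", "d", "c", "beecdcfe", "bdbgc", "aefeffcf"]

emit factor 1: 'd' (i=0, period=1)
emit factor 2: 'd' (i=1, period=1)
emit factor 3: 'c' (i=2, period=1)
emit factor 4: 'beecdcfe' (i=3, period=8)
emit factor 5: 'bdbgc' (i=11, period=5)
emit factor 6: 'aefeffcf' (i=16, period=8)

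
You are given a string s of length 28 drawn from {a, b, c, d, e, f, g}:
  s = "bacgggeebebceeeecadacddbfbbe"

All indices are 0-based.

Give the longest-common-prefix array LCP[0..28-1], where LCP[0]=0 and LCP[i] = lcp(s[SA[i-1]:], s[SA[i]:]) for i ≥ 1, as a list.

[0, 2, 1, 0, 1, 1, 1, 2, 1, 0, 1, 1, 1, 0, 1, 1, 0, 1, 2, 1, 1, 2, 2, 3, 0, 0, 1, 2]

rank→(start, suffix):
  0 → (19, 'acddbfbbe')
  1 → (1, 'acgggeebebceeeecadacddbfbbe')
  2 → (17, 'adacddbfbbe')
  3 → (0, 'bacgggeebebceeeecadacddbfbbe')
  4 → (25, 'bbe')
  5 → (10, 'bceeeecadacddbfbbe')
  6 → (26, 'be')
  7 → (8, 'bebceeeecadacddbfbbe')
  8 → (23, 'bfbbe')
  9 → (16, 'cadacddbfbbe')
  10 → (20, 'cddbfbbe')
  11 → (11, 'ceeeecadacddbfbbe')
  12 → (2, 'cgggeebebceeeecadacddbfbbe')
  13 → (18, 'dacddbfbbe')
  14 → (22, 'dbfbbe')
  15 → (21, 'ddbfbbe')
  16 → (27, 'e')
  17 → (9, 'ebceeeecadacddbfbbe')
  18 → (7, 'ebebceeeecadacddbfbbe')
  19 → (15, 'ecadacddbfbbe')
  20 → (6, 'eebebceeeecadacddbfbbe')
  21 → (14, 'eecadacddbfbbe')
  22 → (13, 'eeecadacddbfbbe')
  23 → (12, 'eeeecadacddbfbbe')
  24 → (24, 'fbbe')
  25 → (5, 'geebebceeeecadacddbfbbe')
  26 → (4, 'ggeebebceeeecadacddbfbbe')
  27 → (3, 'gggeebebceeeecadacddbfbbe')

SA = [19, 1, 17, 0, 25, 10, 26, 8, 23, 16, 20, 11, 2, 18, 22, 21, 27, 9, 7, 15, 6, 14, 13, 12, 24, 5, 4, 3]
[i] adj suffixes → lcp
  [1] 19/1 → 2 ('ac')
  [2] 1/17 → 1 ('a')
  [3] 17/0 → 0 ('')
  [4] 0/25 → 1 ('b')
  [5] 25/10 → 1 ('b')
  [6] 10/26 → 1 ('b')
  [7] 26/8 → 2 ('be')
  [8] 8/23 → 1 ('b')
  [9] 23/16 → 0 ('')
  [10] 16/20 → 1 ('c')
  [11] 20/11 → 1 ('c')
  [12] 11/2 → 1 ('c')
  [13] 2/18 → 0 ('')
  [14] 18/22 → 1 ('d')
  [15] 22/21 → 1 ('d')
  [16] 21/27 → 0 ('')
  [17] 27/9 → 1 ('e')
  [18] 9/7 → 2 ('eb')
  [19] 7/15 → 1 ('e')
  [20] 15/6 → 1 ('e')
  [21] 6/14 → 2 ('ee')
  [22] 14/13 → 2 ('ee')
  [23] 13/12 → 3 ('eee')
  [24] 12/24 → 0 ('')
  [25] 24/5 → 0 ('')
  [26] 5/4 → 1 ('g')
  [27] 4/3 → 2 ('gg')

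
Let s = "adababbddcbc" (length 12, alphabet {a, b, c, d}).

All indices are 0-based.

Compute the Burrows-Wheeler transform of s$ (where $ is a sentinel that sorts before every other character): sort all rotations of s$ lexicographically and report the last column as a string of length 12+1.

rank  rotation       last
    0  $adababbddcbc  c
    1  ababbddcbc$ad  d
    2  abbddcbc$adab  b
    3  adababbddcbc$  $
    4  babbddcbc$ada  a
    5  bbddcbc$adaba  a
    6  bc$adababbddc  c
    7  bddcbc$adabab  b
    8  c$adababbddcb  b
    9  cbc$adababbdd  d
   10  dababbddcbc$a  a
   11  dcbc$adababbd  d
   12  ddcbc$adababb  b

cdb$aacbbdadb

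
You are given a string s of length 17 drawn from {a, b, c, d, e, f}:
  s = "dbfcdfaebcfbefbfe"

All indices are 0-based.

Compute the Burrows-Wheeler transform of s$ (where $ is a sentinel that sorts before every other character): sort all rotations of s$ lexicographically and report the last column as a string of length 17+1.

rank  rotation            last
    0  $dbfcdfaebcfbefbfe  e
    1  aebcfbefbfe$dbfcdf  f
    2  bcfbefbfe$dbfcdfae  e
    3  befbfe$dbfcdfaebcf  f
    4  bfcdfaebcfbefbfe$d  d
    5  bfe$dbfcdfaebcfbef  f
    6  cdfaebcfbefbfe$dbf  f
    7  cfbefbfe$dbfcdfaeb  b
    8  dbfcdfaebcfbefbfe$  $
    9  dfaebcfbefbfe$dbfc  c
   10  e$dbfcdfaebcfbefbf  f
   11  ebcfbefbfe$dbfcdfa  a
   12  efbfe$dbfcdfaebcfb  b
   13  faebcfbefbfe$dbfcd  d
   14  fbefbfe$dbfcdfaebc  c
   15  fbfe$dbfcdfaebcfbe  e
   16  fcdfaebcfbefbfe$db  b
   17  fe$dbfcdfaebcfbefb  b

efefdffb$cfabdcebb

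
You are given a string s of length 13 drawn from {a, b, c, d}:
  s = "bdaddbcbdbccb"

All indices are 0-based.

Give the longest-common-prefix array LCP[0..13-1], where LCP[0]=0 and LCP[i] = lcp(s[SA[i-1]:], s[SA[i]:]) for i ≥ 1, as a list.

[0, 0, 1, 2, 1, 2, 0, 2, 1, 0, 1, 3, 1]

rank | idx | suffix
   0 |   2 | addbcbdbccb
   1 |  12 | b
   2 |   5 | bcbdbccb
   3 |   9 | bccb
   4 |   0 | bdaddbcbdbccb
   5 |   7 | bdbccb
   6 |  11 | cb
   7 |   6 | cbdbccb
   8 |  10 | ccb
   9 |   1 | daddbcbdbccb
  10 |   4 | dbcbdbccb
  11 |   8 | dbccb
  12 |   3 | ddbcbdbccb

SA = [2, 12, 5, 9, 0, 7, 11, 6, 10, 1, 4, 8, 3]
rank  pair      lcp
   1  s[2:],s[12:]  0  ''
   2  s[12:],s[5:]  1  'b'
   3  s[5:],s[9:]  2  'bc'
   4  s[9:],s[0:]  1  'b'
   5  s[0:],s[7:]  2  'bd'
   6  s[7:],s[11:]  0  ''
   7  s[11:],s[6:]  2  'cb'
   8  s[6:],s[10:]  1  'c'
   9  s[10:],s[1:]  0  ''
  10  s[1:],s[4:]  1  'd'
  11  s[4:],s[8:]  3  'dbc'
  12  s[8:],s[3:]  1  'd'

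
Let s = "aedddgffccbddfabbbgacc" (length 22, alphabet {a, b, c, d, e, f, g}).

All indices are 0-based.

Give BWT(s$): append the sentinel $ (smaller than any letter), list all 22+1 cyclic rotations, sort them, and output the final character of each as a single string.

cfg$abcbccafebdddadfgbd

rank  rotation                 last
    0  $aedddgffccbddfabbbgacc  c
    1  abbbgacc$aedddgffccbddf  f
    2  acc$aedddgffccbddfabbbg  g
    3  aedddgffccbddfabbbgacc$  $
    4  bbbgacc$aedddgffccbddfa  a
    5  bbgacc$aedddgffccbddfab  b
    6  bddfabbbgacc$aedddgffcc  c
    7  bgacc$aedddgffccbddfabb  b
    8  c$aedddgffccbddfabbbgac  c
    9  cbddfabbbgacc$aedddgffc  c
   10  cc$aedddgffccbddfabbbga  a
   11  ccbddfabbbgacc$aedddgff  f
   12  dddgffccbddfabbbgacc$ae  e
   13  ddfabbbgacc$aedddgffccb  b
   14  ddgffccbddfabbbgacc$aed  d
   15  dfabbbgacc$aedddgffccbd  d
   16  dgffccbddfabbbgacc$aedd  d
   17  edddgffccbddfabbbgacc$a  a
   18  fabbbgacc$aedddgffccbdd  d
   19  fccbddfabbbgacc$aedddgf  f
   20  ffccbddfabbbgacc$aedddg  g
   21  gacc$aedddgffccbddfabbb  b
   22  gffccbddfabbbgacc$aeddd  d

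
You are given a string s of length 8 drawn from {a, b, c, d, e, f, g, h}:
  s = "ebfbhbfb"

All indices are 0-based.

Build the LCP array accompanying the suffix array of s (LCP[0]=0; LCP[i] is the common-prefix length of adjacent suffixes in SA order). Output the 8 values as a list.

[0, 1, 3, 1, 0, 0, 2, 0]

rank | idx | suffix
   0 |   7 | b
   1 |   5 | bfb
   2 |   1 | bfbhbfb
   3 |   3 | bhbfb
   4 |   0 | ebfbhbfb
   5 |   6 | fb
   6 |   2 | fbhbfb
   7 |   4 | hbfb

SA = [7, 5, 1, 3, 0, 6, 2, 4]
rank  pair      lcp
   1  s[7:],s[5:]  1  'b'
   2  s[5:],s[1:]  3  'bfb'
   3  s[1:],s[3:]  1  'b'
   4  s[3:],s[0:]  0  ''
   5  s[0:],s[6:]  0  ''
   6  s[6:],s[2:]  2  'fb'
   7  s[2:],s[4:]  0  ''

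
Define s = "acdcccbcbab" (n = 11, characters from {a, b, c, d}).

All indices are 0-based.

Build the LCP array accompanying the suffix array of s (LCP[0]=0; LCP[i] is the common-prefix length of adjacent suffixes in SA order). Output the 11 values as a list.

sorted suffixes:
  #0 SA[0]=9  'ab'
  #1 SA[1]=0  'acdcccbcbab'
  #2 SA[2]=10  'b'
  #3 SA[3]=8  'bab'
  #4 SA[4]=6  'bcbab'
  #5 SA[5]=7  'cbab'
  #6 SA[6]=5  'cbcbab'
  #7 SA[7]=4  'ccbcbab'
  #8 SA[8]=3  'cccbcbab'
  #9 SA[9]=1  'cdcccbcbab'
  #10 SA[10]=2  'dcccbcbab'

SA = [9, 0, 10, 8, 6, 7, 5, 4, 3, 1, 2]
i: (SA[i-1],SA[i]) lcp shared
  1: (9,0) 1 'a'
  2: (0,10) 0 ''
  3: (10,8) 1 'b'
  4: (8,6) 1 'b'
  5: (6,7) 0 ''
  6: (7,5) 2 'cb'
  7: (5,4) 1 'c'
  8: (4,3) 2 'cc'
  9: (3,1) 1 'c'
  10: (1,2) 0 ''

[0, 1, 0, 1, 1, 0, 2, 1, 2, 1, 0]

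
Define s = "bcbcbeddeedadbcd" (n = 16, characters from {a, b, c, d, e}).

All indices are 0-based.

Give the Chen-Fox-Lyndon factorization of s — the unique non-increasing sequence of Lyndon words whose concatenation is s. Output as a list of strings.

emit factor 1: 'bcbcbeddeed' (i=0, period=11)
emit factor 2: 'adbcd' (i=11, period=5)

["bcbcbeddeed", "adbcd"]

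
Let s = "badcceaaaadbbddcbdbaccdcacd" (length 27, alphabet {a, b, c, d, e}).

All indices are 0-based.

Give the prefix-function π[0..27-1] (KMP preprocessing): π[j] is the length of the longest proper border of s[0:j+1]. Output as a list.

π[0] = 0
j=1 s[j]='a': π[1]=0 (border '')
j=2 s[j]='d': π[2]=0 (border '')
j=3 s[j]='c': π[3]=0 (border '')
j=4 s[j]='c': π[4]=0 (border '')
j=5 s[j]='e': π[5]=0 (border '')
j=6 s[j]='a': π[6]=0 (border '')
j=7 s[j]='a': π[7]=0 (border '')
j=8 s[j]='a': π[8]=0 (border '')
j=9 s[j]='a': π[9]=0 (border '')
j=10 s[j]='d': π[10]=0 (border '')
j=11 s[j]='b': π[11]=1 (border 'b')
j=12 s[j]='b': k: 1→0; π[12]=1 (border 'b')
j=13 s[j]='d': k: 1→0; π[13]=0 (border '')
j=14 s[j]='d': π[14]=0 (border '')
j=15 s[j]='c': π[15]=0 (border '')
j=16 s[j]='b': π[16]=1 (border 'b')
j=17 s[j]='d': k: 1→0; π[17]=0 (border '')
j=18 s[j]='b': π[18]=1 (border 'b')
j=19 s[j]='a': π[19]=2 (border 'ba')
j=20 s[j]='c': k: 2→0; π[20]=0 (border '')
j=21 s[j]='c': π[21]=0 (border '')
j=22 s[j]='d': π[22]=0 (border '')
j=23 s[j]='c': π[23]=0 (border '')
j=24 s[j]='a': π[24]=0 (border '')
j=25 s[j]='c': π[25]=0 (border '')
j=26 s[j]='d': π[26]=0 (border '')

[0, 0, 0, 0, 0, 0, 0, 0, 0, 0, 0, 1, 1, 0, 0, 0, 1, 0, 1, 2, 0, 0, 0, 0, 0, 0, 0]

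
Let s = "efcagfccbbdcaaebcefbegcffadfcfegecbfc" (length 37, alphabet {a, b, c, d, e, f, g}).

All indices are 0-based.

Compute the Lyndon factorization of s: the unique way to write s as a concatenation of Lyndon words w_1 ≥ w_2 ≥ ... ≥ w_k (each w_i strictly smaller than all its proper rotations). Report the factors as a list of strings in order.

emit factor 1: 'ef' (i=0, period=2)
emit factor 2: 'c' (i=2, period=1)
emit factor 3: 'agfccbbdc' (i=3, period=9)
emit factor 4: 'aaebcefbegcffadfcfegecbfc' (i=12, period=25)

["ef", "c", "agfccbbdc", "aaebcefbegcffadfcfegecbfc"]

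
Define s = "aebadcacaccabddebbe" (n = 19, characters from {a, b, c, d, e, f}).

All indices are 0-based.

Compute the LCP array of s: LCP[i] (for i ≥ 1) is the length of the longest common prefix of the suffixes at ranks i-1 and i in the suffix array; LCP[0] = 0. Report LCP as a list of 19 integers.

[0, 1, 2, 1, 1, 0, 1, 1, 1, 0, 2, 3, 1, 0, 1, 1, 0, 1, 2]

sorted suffixes:
  #0 SA[0]=11  'abddebbe'
  #1 SA[1]=6  'acaccabddebbe'
  #2 SA[2]=8  'accabddebbe'
  #3 SA[3]=3  'adcacaccabddebbe'
  #4 SA[4]=0  'aebadcacaccabddebbe'
  #5 SA[5]=2  'badcacaccabddebbe'
  #6 SA[6]=16  'bbe'
  #7 SA[7]=12  'bddebbe'
  #8 SA[8]=17  'be'
  #9 SA[9]=10  'cabddebbe'
  #10 SA[10]=5  'cacaccabddebbe'
  #11 SA[11]=7  'caccabddebbe'
  #12 SA[12]=9  'ccabddebbe'
  #13 SA[13]=4  'dcacaccabddebbe'
  #14 SA[14]=13  'ddebbe'
  #15 SA[15]=14  'debbe'
  #16 SA[16]=18  'e'
  #17 SA[17]=1  'ebadcacaccabddebbe'
  #18 SA[18]=15  'ebbe'

SA = [11, 6, 8, 3, 0, 2, 16, 12, 17, 10, 5, 7, 9, 4, 13, 14, 18, 1, 15]
[i] adj suffixes → lcp
  [1] 11/6 → 1 ('a')
  [2] 6/8 → 2 ('ac')
  [3] 8/3 → 1 ('a')
  [4] 3/0 → 1 ('a')
  [5] 0/2 → 0 ('')
  [6] 2/16 → 1 ('b')
  [7] 16/12 → 1 ('b')
  [8] 12/17 → 1 ('b')
  [9] 17/10 → 0 ('')
  [10] 10/5 → 2 ('ca')
  [11] 5/7 → 3 ('cac')
  [12] 7/9 → 1 ('c')
  [13] 9/4 → 0 ('')
  [14] 4/13 → 1 ('d')
  [15] 13/14 → 1 ('d')
  [16] 14/18 → 0 ('')
  [17] 18/1 → 1 ('e')
  [18] 1/15 → 2 ('eb')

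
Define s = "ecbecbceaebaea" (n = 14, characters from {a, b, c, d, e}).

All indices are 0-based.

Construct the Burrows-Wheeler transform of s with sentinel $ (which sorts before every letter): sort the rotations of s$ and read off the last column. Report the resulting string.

aebeecceebacab$

rank  rotation         last
    0  $ecbecbceaebaea  a
    1  a$ecbecbceaebae  e
    2  aea$ecbecbceaeb  b
    3  aebaea$ecbecbce  e
    4  baea$ecbecbceae  e
    5  bceaebaea$ecbec  c
    6  becbceaebaea$ec  c
    7  cbceaebaea$ecbe  e
    8  cbecbceaebaea$e  e
    9  ceaebaea$ecbecb  b
   10  ea$ecbecbceaeba  a
   11  eaebaea$ecbecbc  c
   12  ebaea$ecbecbcea  a
   13  ecbceaebaea$ecb  b
   14  ecbecbceaebaea$  $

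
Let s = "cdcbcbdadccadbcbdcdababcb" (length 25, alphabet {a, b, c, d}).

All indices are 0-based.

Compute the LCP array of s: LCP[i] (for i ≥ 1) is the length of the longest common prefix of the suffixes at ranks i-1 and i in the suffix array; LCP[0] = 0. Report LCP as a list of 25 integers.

rank→(start, suffix):
  0 → (19, 'ababcb')
  1 → (21, 'abcb')
  2 → (11, 'adbcbdcdababcb')
  3 → (7, 'adccadbcbdcdababcb')
  4 → (24, 'b')
  5 → (20, 'babcb')
  6 → (22, 'bcb')
  7 → (3, 'bcbdadccadbcbdcdababcb')
  8 → (13, 'bcbdcdababcb')
  9 → (5, 'bdadccadbcbdcdababcb')
  10 → (15, 'bdcdababcb')
  11 → (10, 'cadbcbdcdababcb')
  12 → (23, 'cb')
  13 → (2, 'cbcbdadccadbcbdcdababcb')
  14 → (4, 'cbdadccadbcbdcdababcb')
  15 → (14, 'cbdcdababcb')
  16 → (9, 'ccadbcbdcdababcb')
  17 → (17, 'cdababcb')
  18 → (0, 'cdcbcbdadccadbcbdcdababcb')
  19 → (18, 'dababcb')
  20 → (6, 'dadccadbcbdcdababcb')
  21 → (12, 'dbcbdcdababcb')
  22 → (1, 'dcbcbdadccadbcbdcdababcb')
  23 → (8, 'dccadbcbdcdababcb')
  24 → (16, 'dcdababcb')

SA = [19, 21, 11, 7, 24, 20, 22, 3, 13, 5, 15, 10, 23, 2, 4, 14, 9, 17, 0, 18, 6, 12, 1, 8, 16]
i: (SA[i-1],SA[i]) lcp shared
  1: (19,21) 2 'ab'
  2: (21,11) 1 'a'
  3: (11,7) 2 'ad'
  4: (7,24) 0 ''
  5: (24,20) 1 'b'
  6: (20,22) 1 'b'
  7: (22,3) 3 'bcb'
  8: (3,13) 4 'bcbd'
  9: (13,5) 1 'b'
  10: (5,15) 2 'bd'
  11: (15,10) 0 ''
  12: (10,23) 1 'c'
  13: (23,2) 2 'cb'
  14: (2,4) 2 'cb'
  15: (4,14) 3 'cbd'
  16: (14,9) 1 'c'
  17: (9,17) 1 'c'
  18: (17,0) 2 'cd'
  19: (0,18) 0 ''
  20: (18,6) 2 'da'
  21: (6,12) 1 'd'
  22: (12,1) 1 'd'
  23: (1,8) 2 'dc'
  24: (8,16) 2 'dc'

[0, 2, 1, 2, 0, 1, 1, 3, 4, 1, 2, 0, 1, 2, 2, 3, 1, 1, 2, 0, 2, 1, 1, 2, 2]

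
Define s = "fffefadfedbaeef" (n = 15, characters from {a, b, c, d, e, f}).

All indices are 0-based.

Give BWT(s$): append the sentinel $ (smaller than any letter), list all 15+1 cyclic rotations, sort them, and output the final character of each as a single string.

ffbdeafaefeedff$

rank  rotation          last
    0  $fffefadfedbaeef  f
    1  adfedbaeef$fffef  f
    2  aeef$fffefadfedb  b
    3  baeef$fffefadfed  d
    4  dbaeef$fffefadfe  e
    5  dfedbaeef$fffefa  a
    6  edbaeef$fffefadf  f
    7  eef$fffefadfedba  a
    8  ef$fffefadfedbae  e
    9  efadfedbaeef$fff  f
   10  f$fffefadfedbaee  e
   11  fadfedbaeef$fffe  e
   12  fedbaeef$fffefad  d
   13  fefadfedbaeef$ff  f
   14  ffefadfedbaeef$f  f
   15  fffefadfedbaeef$  $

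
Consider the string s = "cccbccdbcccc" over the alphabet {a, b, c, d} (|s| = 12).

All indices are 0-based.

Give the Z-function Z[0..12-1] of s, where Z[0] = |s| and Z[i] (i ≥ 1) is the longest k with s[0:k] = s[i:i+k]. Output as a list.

[12, 2, 1, 0, 2, 1, 0, 0, 3, 3, 2, 1]

Z[0]=12
i=1: i≥r, start 0; Z[1]=2 extend→box=[1,3)
i=2: min(r-i=1, Z[1]=2)=1; Z[2]=1
i=3: i≥r, start 0; Z[3]=0
i=4: i≥r, start 0; Z[4]=2 extend→box=[4,6)
i=5: min(r-i=1, Z[1]=2)=1; Z[5]=1
i=6: i≥r, start 0; Z[6]=0
i=7: i≥r, start 0; Z[7]=0
i=8: i≥r, start 0; Z[8]=3 extend→box=[8,11)
i=9: min(r-i=2, Z[1]=2)=2; Z[9]=3 extend→box=[9,12)
i=10: min(r-i=2, Z[1]=2)=2; Z[10]=2
i=11: min(r-i=1, Z[2]=1)=1; Z[11]=1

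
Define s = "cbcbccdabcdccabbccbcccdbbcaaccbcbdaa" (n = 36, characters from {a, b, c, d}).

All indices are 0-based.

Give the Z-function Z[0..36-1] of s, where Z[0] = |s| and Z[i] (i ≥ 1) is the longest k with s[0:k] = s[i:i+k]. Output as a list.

Z[0]=36
i=1: i≥r, start 0; Z[1]=0
i=2: i≥r, start 0; Z[2]=3 scan→box=[2,5)
i=3: min(r-i=2, Z[1]=0)=0; Z[3]=0
i=4: min(r-i=1, Z[2]=3)=1; Z[4]=1
i=5: i≥r, start 0; Z[5]=1 scan→box=[5,6)
i=6: i≥r, start 0; Z[6]=0
i=7: i≥r, start 0; Z[7]=0
i=8: i≥r, start 0; Z[8]=0
i=9: i≥r, start 0; Z[9]=1 scan→box=[9,10)
i=10: i≥r, start 0; Z[10]=0
i=11: i≥r, start 0; Z[11]=1 scan→box=[11,12)
i=12: i≥r, start 0; Z[12]=1 scan→box=[12,13)
i=13: i≥r, start 0; Z[13]=0
i=14: i≥r, start 0; Z[14]=0
i=15: i≥r, start 0; Z[15]=0
i=16: i≥r, start 0; Z[16]=1 scan→box=[16,17)
i=17: i≥r, start 0; Z[17]=3 scan→box=[17,20)
i=18: min(r-i=2, Z[1]=0)=0; Z[18]=0
i=19: min(r-i=1, Z[2]=3)=1; Z[19]=1
i=20: i≥r, start 0; Z[20]=1 scan→box=[20,21)
i=21: i≥r, start 0; Z[21]=1 scan→box=[21,22)
i=22: i≥r, start 0; Z[22]=0
i=23: i≥r, start 0; Z[23]=0
i=24: i≥r, start 0; Z[24]=0
i=25: i≥r, start 0; Z[25]=1 scan→box=[25,26)
i=26: i≥r, start 0; Z[26]=0
i=27: i≥r, start 0; Z[27]=0
i=28: i≥r, start 0; Z[28]=1 scan→box=[28,29)
i=29: i≥r, start 0; Z[29]=4 scan→box=[29,33)
i=30: min(r-i=3, Z[1]=0)=0; Z[30]=0
i=31: min(r-i=2, Z[2]=3)=2; Z[31]=2
i=32: min(r-i=1, Z[3]=0)=0; Z[32]=0
i=33: i≥r, start 0; Z[33]=0
i=34: i≥r, start 0; Z[34]=0
i=35: i≥r, start 0; Z[35]=0

[36, 0, 3, 0, 1, 1, 0, 0, 0, 1, 0, 1, 1, 0, 0, 0, 1, 3, 0, 1, 1, 1, 0, 0, 0, 1, 0, 0, 1, 4, 0, 2, 0, 0, 0, 0]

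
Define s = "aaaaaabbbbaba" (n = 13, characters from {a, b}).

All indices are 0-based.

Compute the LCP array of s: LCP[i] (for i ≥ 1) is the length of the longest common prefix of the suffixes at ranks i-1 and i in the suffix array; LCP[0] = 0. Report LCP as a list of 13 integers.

rank→(start, suffix):
  0 → (12, 'a')
  1 → (0, 'aaaaaabbbbaba')
  2 → (1, 'aaaaabbbbaba')
  3 → (2, 'aaaabbbbaba')
  4 → (3, 'aaabbbbaba')
  5 → (4, 'aabbbbaba')
  6 → (10, 'aba')
  7 → (5, 'abbbbaba')
  8 → (11, 'ba')
  9 → (9, 'baba')
  10 → (8, 'bbaba')
  11 → (7, 'bbbaba')
  12 → (6, 'bbbbaba')

SA = [12, 0, 1, 2, 3, 4, 10, 5, 11, 9, 8, 7, 6]
rank  pair      lcp
   1  s[12:],s[0:]  1  'a'
   2  s[0:],s[1:]  5  'aaaaa'
   3  s[1:],s[2:]  4  'aaaa'
   4  s[2:],s[3:]  3  'aaa'
   5  s[3:],s[4:]  2  'aa'
   6  s[4:],s[10:]  1  'a'
   7  s[10:],s[5:]  2  'ab'
   8  s[5:],s[11:]  0  ''
   9  s[11:],s[9:]  2  'ba'
  10  s[9:],s[8:]  1  'b'
  11  s[8:],s[7:]  2  'bb'
  12  s[7:],s[6:]  3  'bbb'

[0, 1, 5, 4, 3, 2, 1, 2, 0, 2, 1, 2, 3]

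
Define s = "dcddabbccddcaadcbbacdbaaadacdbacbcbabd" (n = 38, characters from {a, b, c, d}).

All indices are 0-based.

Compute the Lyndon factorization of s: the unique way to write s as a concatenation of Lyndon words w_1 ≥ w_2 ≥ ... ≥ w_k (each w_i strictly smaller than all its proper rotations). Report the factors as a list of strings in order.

["d", "cdd", "abbccddc", "aadcbbacdb", "aaadacdbacbcbabd"]

emit factor 1: 'd' (i=0, period=1)
emit factor 2: 'cdd' (i=1, period=3)
emit factor 3: 'abbccddc' (i=4, period=8)
emit factor 4: 'aadcbbacdb' (i=12, period=10)
emit factor 5: 'aaadacdbacbcbabd' (i=22, period=16)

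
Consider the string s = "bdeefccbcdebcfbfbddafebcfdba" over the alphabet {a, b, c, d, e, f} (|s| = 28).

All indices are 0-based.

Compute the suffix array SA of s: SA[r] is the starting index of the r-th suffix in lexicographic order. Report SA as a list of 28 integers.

rank | idx | suffix
   0 |  27 | a
   1 |  19 | afebcfdba
   2 |  26 | ba
   3 |   7 | bcdebcfbfbddafebcfdba
   4 |  11 | bcfbfbddafebcfdba
   5 |  22 | bcfdba
   6 |  16 | bddafebcfdba
   7 |   0 | bdeefccbcdebcfbfbddafebcfdba
   8 |  14 | bfbddafebcfdba
   9 |   6 | cbcdebcfbfbddafebcfdba
  10 |   5 | ccbcdebcfbfbddafebcfdba
  11 |   8 | cdebcfbfbddafebcfdba
  12 |  12 | cfbfbddafebcfdba
  13 |  23 | cfdba
  14 |  18 | dafebcfdba
  15 |  25 | dba
  16 |  17 | ddafebcfdba
  17 |   9 | debcfbfbddafebcfdba
  18 |   1 | deefccbcdebcfbfbddafebcfdba
  19 |  10 | ebcfbfbddafebcfdba
  20 |  21 | ebcfdba
  21 |   2 | eefccbcdebcfbfbddafebcfdba
  22 |   3 | efccbcdebcfbfbddafebcfdba
  23 |  15 | fbddafebcfdba
  24 |  13 | fbfbddafebcfdba
  25 |   4 | fccbcdebcfbfbddafebcfdba
  26 |  24 | fdba
  27 |  20 | febcfdba

[27, 19, 26, 7, 11, 22, 16, 0, 14, 6, 5, 8, 12, 23, 18, 25, 17, 9, 1, 10, 21, 2, 3, 15, 13, 4, 24, 20]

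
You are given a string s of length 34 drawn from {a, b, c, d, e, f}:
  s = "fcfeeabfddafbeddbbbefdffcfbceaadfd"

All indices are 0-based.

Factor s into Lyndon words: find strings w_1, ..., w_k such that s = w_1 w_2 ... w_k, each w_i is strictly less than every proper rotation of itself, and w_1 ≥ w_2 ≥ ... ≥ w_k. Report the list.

["f", "cfee", "abfddafbeddbbbefdffcfbce", "aadfd"]

emit factor 1: 'f' (i=0, period=1)
emit factor 2: 'cfee' (i=1, period=4)
emit factor 3: 'abfddafbeddbbbefdffcfbce' (i=5, period=24)
emit factor 4: 'aadfd' (i=29, period=5)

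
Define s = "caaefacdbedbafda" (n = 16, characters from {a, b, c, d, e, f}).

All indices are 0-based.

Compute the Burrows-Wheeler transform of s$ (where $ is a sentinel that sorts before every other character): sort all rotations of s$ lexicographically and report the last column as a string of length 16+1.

rank  rotation           last
    0  $caaefacdbedbafda  a
    1  a$caaefacdbedbafd  d
    2  aaefacdbedbafda$c  c
    3  acdbedbafda$caaef  f
    4  aefacdbedbafda$ca  a
    5  afda$caaefacdbedb  b
    6  bafda$caaefacdbed  d
    7  bedbafda$caaefacd  d
    8  caaefacdbedbafda$  $
    9  cdbedbafda$caaefa  a
   10  da$caaefacdbedbaf  f
   11  dbafda$caaefacdbe  e
   12  dbedbafda$caaefac  c
   13  edbafda$caaefacdb  b
   14  efacdbedbafda$caa  a
   15  facdbedbafda$caae  e
   16  fda$caaefacdbedba  a

adcfabdd$afecbaea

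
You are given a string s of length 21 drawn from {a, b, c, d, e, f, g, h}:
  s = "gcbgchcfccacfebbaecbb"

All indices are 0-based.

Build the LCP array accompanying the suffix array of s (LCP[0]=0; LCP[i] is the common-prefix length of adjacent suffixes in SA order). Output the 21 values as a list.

[0, 1, 0, 1, 1, 2, 1, 0, 1, 2, 1, 1, 2, 1, 0, 1, 0, 1, 0, 2, 0]

sorted suffixes:
  #0 SA[0]=10  'acfebbaecbb'
  #1 SA[1]=16  'aecbb'
  #2 SA[2]=20  'b'
  #3 SA[3]=15  'baecbb'
  #4 SA[4]=19  'bb'
  #5 SA[5]=14  'bbaecbb'
  #6 SA[6]=2  'bgchcfccacfebbaecbb'
  #7 SA[7]=9  'cacfebbaecbb'
  #8 SA[8]=18  'cbb'
  #9 SA[9]=1  'cbgchcfccacfebbaecbb'
  #10 SA[10]=8  'ccacfebbaecbb'
  #11 SA[11]=6  'cfccacfebbaecbb'
  #12 SA[12]=11  'cfebbaecbb'
  #13 SA[13]=4  'chcfccacfebbaecbb'
  #14 SA[14]=13  'ebbaecbb'
  #15 SA[15]=17  'ecbb'
  #16 SA[16]=7  'fccacfebbaecbb'
  #17 SA[17]=12  'febbaecbb'
  #18 SA[18]=0  'gcbgchcfccacfebbaecbb'
  #19 SA[19]=3  'gchcfccacfebbaecbb'
  #20 SA[20]=5  'hcfccacfebbaecbb'

SA = [10, 16, 20, 15, 19, 14, 2, 9, 18, 1, 8, 6, 11, 4, 13, 17, 7, 12, 0, 3, 5]
[i] adj suffixes → lcp
  [1] 10/16 → 1 ('a')
  [2] 16/20 → 0 ('')
  [3] 20/15 → 1 ('b')
  [4] 15/19 → 1 ('b')
  [5] 19/14 → 2 ('bb')
  [6] 14/2 → 1 ('b')
  [7] 2/9 → 0 ('')
  [8] 9/18 → 1 ('c')
  [9] 18/1 → 2 ('cb')
  [10] 1/8 → 1 ('c')
  [11] 8/6 → 1 ('c')
  [12] 6/11 → 2 ('cf')
  [13] 11/4 → 1 ('c')
  [14] 4/13 → 0 ('')
  [15] 13/17 → 1 ('e')
  [16] 17/7 → 0 ('')
  [17] 7/12 → 1 ('f')
  [18] 12/0 → 0 ('')
  [19] 0/3 → 2 ('gc')
  [20] 3/5 → 0 ('')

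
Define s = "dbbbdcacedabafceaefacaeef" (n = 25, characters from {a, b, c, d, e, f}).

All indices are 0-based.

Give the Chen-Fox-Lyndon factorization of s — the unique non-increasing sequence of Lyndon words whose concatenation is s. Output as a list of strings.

["d", "bbbdc", "aced", "abafceaefacaeef"]

emit factor 1: 'd' (i=0, period=1)
emit factor 2: 'bbbdc' (i=1, period=5)
emit factor 3: 'aced' (i=6, period=4)
emit factor 4: 'abafceaefacaeef' (i=10, period=15)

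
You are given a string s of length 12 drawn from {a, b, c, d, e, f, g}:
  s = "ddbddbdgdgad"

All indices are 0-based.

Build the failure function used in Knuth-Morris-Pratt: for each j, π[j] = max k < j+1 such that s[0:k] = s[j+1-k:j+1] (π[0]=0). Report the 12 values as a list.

[0, 1, 0, 1, 2, 3, 4, 0, 1, 0, 0, 1]

π[0] = 0
j=1 s[j]='d': π[1]=1 (border 'd')
j=2 s[j]='b': k: 1→0; π[2]=0 (border '')
j=3 s[j]='d': π[3]=1 (border 'd')
j=4 s[j]='d': π[4]=2 (border 'dd')
j=5 s[j]='b': π[5]=3 (border 'ddb')
j=6 s[j]='d': π[6]=4 (border 'ddbd')
j=7 s[j]='g': k: 4→1→0; π[7]=0 (border '')
j=8 s[j]='d': π[8]=1 (border 'd')
j=9 s[j]='g': k: 1→0; π[9]=0 (border '')
j=10 s[j]='a': π[10]=0 (border '')
j=11 s[j]='d': π[11]=1 (border 'd')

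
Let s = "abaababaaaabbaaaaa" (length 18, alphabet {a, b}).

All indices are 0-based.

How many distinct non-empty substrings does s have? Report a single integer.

128

sorted suffixes:
  #0 SA[0]=17  'a'
  #1 SA[1]=16  'aa'
  #2 SA[2]=15  'aaa'
  #3 SA[3]=14  'aaaa'
  #4 SA[4]=13  'aaaaa'
  #5 SA[5]=7  'aaaabbaaaaa'
  #6 SA[6]=8  'aaabbaaaaa'
  #7 SA[7]=2  'aababaaaabbaaaaa'
  #8 SA[8]=9  'aabbaaaaa'
  #9 SA[9]=5  'abaaaabbaaaaa'
  #10 SA[10]=0  'abaababaaaabbaaaaa'
  #11 SA[11]=3  'ababaaaabbaaaaa'
  #12 SA[12]=10  'abbaaaaa'
  #13 SA[13]=12  'baaaaa'
  #14 SA[14]=6  'baaaabbaaaaa'
  #15 SA[15]=1  'baababaaaabbaaaaa'
  #16 SA[16]=4  'babaaaabbaaaaa'
  #17 SA[17]=11  'bbaaaaa'

SA = [17, 16, 15, 14, 13, 7, 8, 2, 9, 5, 0, 3, 10, 12, 6, 1, 4, 11]
[i] adj suffixes → lcp
  [1] 17/16 → 1 ('a')
  [2] 16/15 → 2 ('aa')
  [3] 15/14 → 3 ('aaa')
  [4] 14/13 → 4 ('aaaa')
  [5] 13/7 → 4 ('aaaa')
  [6] 7/8 → 3 ('aaa')
  [7] 8/2 → 2 ('aa')
  [8] 2/9 → 3 ('aab')
  [9] 9/5 → 1 ('a')
  [10] 5/0 → 4 ('abaa')
  [11] 0/3 → 3 ('aba')
  [12] 3/10 → 2 ('ab')
  [13] 10/12 → 0 ('')
  [14] 12/6 → 5 ('baaaa')
  [15] 6/1 → 3 ('baa')
  [16] 1/4 → 2 ('ba')
  [17] 4/11 → 1 ('b')

n(n+1)/2 = 18·19/2 = 171
Σ LCP = 0 + 1 + 2 + 3 + 4 + 4 + 3 + 2 + 3 + 1 + 4 + 3 + 2 + 0 + 5 + 3 + 2 + 1 = 43
distinct = 171 − 43 = 128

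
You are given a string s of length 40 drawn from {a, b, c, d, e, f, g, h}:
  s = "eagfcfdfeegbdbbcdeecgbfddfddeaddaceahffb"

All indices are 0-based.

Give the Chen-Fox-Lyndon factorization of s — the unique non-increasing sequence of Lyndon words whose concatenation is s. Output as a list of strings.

["e", "agfcfdfeegbdbbcdeecgbfddfdde", "add", "aceahffb"]

emit factor 1: 'e' (i=0, period=1)
emit factor 2: 'agfcfdfeegbdbbcdeecgbfddfdde' (i=1, period=28)
emit factor 3: 'add' (i=29, period=3)
emit factor 4: 'aceahffb' (i=32, period=8)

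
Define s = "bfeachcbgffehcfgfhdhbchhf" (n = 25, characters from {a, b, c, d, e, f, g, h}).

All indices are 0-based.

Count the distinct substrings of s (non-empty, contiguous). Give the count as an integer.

304

rank→(start, suffix):
  0 → (3, 'achcbgffehcfgfhdhbchhf')
  1 → (20, 'bchhf')
  2 → (0, 'bfeachcbgffehcfgfhdhbchhf')
  3 → (7, 'bgffehcfgfhdhbchhf')
  4 → (6, 'cbgffehcfgfhdhbchhf')
  5 → (13, 'cfgfhdhbchhf')
  6 → (4, 'chcbgffehcfgfhdhbchhf')
  7 → (21, 'chhf')
  8 → (18, 'dhbchhf')
  9 → (2, 'eachcbgffehcfgfhdhbchhf')
  10 → (11, 'ehcfgfhdhbchhf')
  11 → (24, 'f')
  12 → (1, 'feachcbgffehcfgfhdhbchhf')
  13 → (10, 'fehcfgfhdhbchhf')
  14 → (9, 'ffehcfgfhdhbchhf')
  15 → (14, 'fgfhdhbchhf')
  16 → (16, 'fhdhbchhf')
  17 → (8, 'gffehcfgfhdhbchhf')
  18 → (15, 'gfhdhbchhf')
  19 → (19, 'hbchhf')
  20 → (5, 'hcbgffehcfgfhdhbchhf')
  21 → (12, 'hcfgfhdhbchhf')
  22 → (17, 'hdhbchhf')
  23 → (23, 'hf')
  24 → (22, 'hhf')

SA = [3, 20, 0, 7, 6, 13, 4, 21, 18, 2, 11, 24, 1, 10, 9, 14, 16, 8, 15, 19, 5, 12, 17, 23, 22]
i: (SA[i-1],SA[i]) lcp shared
  1: (3,20) 0 ''
  2: (20,0) 1 'b'
  3: (0,7) 1 'b'
  4: (7,6) 0 ''
  5: (6,13) 1 'c'
  6: (13,4) 1 'c'
  7: (4,21) 2 'ch'
  8: (21,18) 0 ''
  9: (18,2) 0 ''
  10: (2,11) 1 'e'
  11: (11,24) 0 ''
  12: (24,1) 1 'f'
  13: (1,10) 2 'fe'
  14: (10,9) 1 'f'
  15: (9,14) 1 'f'
  16: (14,16) 1 'f'
  17: (16,8) 0 ''
  18: (8,15) 2 'gf'
  19: (15,19) 0 ''
  20: (19,5) 1 'h'
  21: (5,12) 2 'hc'
  22: (12,17) 1 'h'
  23: (17,23) 1 'h'
  24: (23,22) 1 'h'

n(n+1)/2 = 25·26/2 = 325
Σ LCP = 0 + 0 + 1 + 1 + 0 + 1 + 1 + 2 + 0 + 0 + 1 + 0 + 1 + 2 + 1 + 1 + 1 + 0 + 2 + 0 + 1 + 2 + 1 + 1 + 1 = 21
distinct = 325 − 21 = 304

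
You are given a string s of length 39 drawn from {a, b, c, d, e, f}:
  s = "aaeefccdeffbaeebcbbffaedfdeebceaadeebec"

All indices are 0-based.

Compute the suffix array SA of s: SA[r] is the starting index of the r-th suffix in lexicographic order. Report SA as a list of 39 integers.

sorted suffixes:
  #0 SA[0]=31  'aadeebec'
  #1 SA[1]=0  'aaeefccdeffbaeebcbbffaedfdeebceaadeebec'
  #2 SA[2]=32  'adeebec'
  #3 SA[3]=21  'aedfdeebceaadeebec'
  #4 SA[4]=12  'aeebcbbffaedfdeebceaadeebec'
  #5 SA[5]=1  'aeefccdeffbaeebcbbffaedfdeebceaadeebec'
  #6 SA[6]=11  'baeebcbbffaedfdeebceaadeebec'
  #7 SA[7]=17  'bbffaedfdeebceaadeebec'
  #8 SA[8]=15  'bcbbffaedfdeebceaadeebec'
  #9 SA[9]=28  'bceaadeebec'
  #10 SA[10]=36  'bec'
  #11 SA[11]=18  'bffaedfdeebceaadeebec'
  #12 SA[12]=38  'c'
  #13 SA[13]=16  'cbbffaedfdeebceaadeebec'
  #14 SA[14]=5  'ccdeffbaeebcbbffaedfdeebceaadeebec'
  #15 SA[15]=6  'cdeffbaeebcbbffaedfdeebceaadeebec'
  #16 SA[16]=29  'ceaadeebec'
  #17 SA[17]=25  'deebceaadeebec'
  #18 SA[18]=33  'deebec'
  #19 SA[19]=7  'deffbaeebcbbffaedfdeebceaadeebec'
  #20 SA[20]=23  'dfdeebceaadeebec'
  #21 SA[21]=30  'eaadeebec'
  #22 SA[22]=14  'ebcbbffaedfdeebceaadeebec'
  #23 SA[23]=27  'ebceaadeebec'
  #24 SA[24]=35  'ebec'
  #25 SA[25]=37  'ec'
  #26 SA[26]=22  'edfdeebceaadeebec'
  #27 SA[27]=13  'eebcbbffaedfdeebceaadeebec'
  #28 SA[28]=26  'eebceaadeebec'
  #29 SA[29]=34  'eebec'
  #30 SA[30]=2  'eefccdeffbaeebcbbffaedfdeebceaadeebec'
  #31 SA[31]=3  'efccdeffbaeebcbbffaedfdeebceaadeebec'
  #32 SA[32]=8  'effbaeebcbbffaedfdeebceaadeebec'
  #33 SA[33]=20  'faedfdeebceaadeebec'
  #34 SA[34]=10  'fbaeebcbbffaedfdeebceaadeebec'
  #35 SA[35]=4  'fccdeffbaeebcbbffaedfdeebceaadeebec'
  #36 SA[36]=24  'fdeebceaadeebec'
  #37 SA[37]=19  'ffaedfdeebceaadeebec'
  #38 SA[38]=9  'ffbaeebcbbffaedfdeebceaadeebec'

[31, 0, 32, 21, 12, 1, 11, 17, 15, 28, 36, 18, 38, 16, 5, 6, 29, 25, 33, 7, 23, 30, 14, 27, 35, 37, 22, 13, 26, 34, 2, 3, 8, 20, 10, 4, 24, 19, 9]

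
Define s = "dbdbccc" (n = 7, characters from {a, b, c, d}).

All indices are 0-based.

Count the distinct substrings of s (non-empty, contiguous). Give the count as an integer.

22

rank | idx | suffix
   0 |   3 | bccc
   1 |   1 | bdbccc
   2 |   6 | c
   3 |   5 | cc
   4 |   4 | ccc
   5 |   2 | dbccc
   6 |   0 | dbdbccc

SA = [3, 1, 6, 5, 4, 2, 0]
i: (SA[i-1],SA[i]) lcp shared
  1: (3,1) 1 'b'
  2: (1,6) 0 ''
  3: (6,5) 1 'c'
  4: (5,4) 2 'cc'
  5: (4,2) 0 ''
  6: (2,0) 2 'db'

n(n+1)/2 = 7·8/2 = 28
Σ LCP = 0 + 1 + 0 + 1 + 2 + 0 + 2 = 6
distinct = 28 − 6 = 22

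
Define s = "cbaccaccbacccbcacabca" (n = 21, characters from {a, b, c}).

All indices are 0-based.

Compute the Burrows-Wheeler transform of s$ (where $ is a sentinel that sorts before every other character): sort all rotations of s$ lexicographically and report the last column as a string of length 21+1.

rank  rotation                last
    0  $cbaccaccbacccbcacabca  a
    1  a$cbaccaccbacccbcacabc  c
    2  abca$cbaccaccbacccbcac  c
    3  acabca$cbaccaccbacccbc  c
    4  accaccbacccbcacabca$cb  b
    5  accbacccbcacabca$cbacc  c
    6  acccbcacabca$cbaccaccb  b
    7  baccaccbacccbcacabca$c  c
    8  bacccbcacabca$cbaccacc  c
    9  bca$cbaccaccbacccbcaca  a
   10  bcacabca$cbaccaccbaccc  c
   11  ca$cbaccaccbacccbcacab  b
   12  cabca$cbaccaccbacccbca  a
   13  cacabca$cbaccaccbacccb  b
   14  caccbacccbcacabca$cbac  c
   15  cbaccaccbacccbcacabca$  $
   16  cbacccbcacabca$cbaccac  c
   17  cbcacabca$cbaccaccbacc  c
   18  ccaccbacccbcacabca$cba  a
   19  ccbacccbcacabca$cbacca  a
   20  ccbcacabca$cbaccaccbac  c
   21  cccbcacabca$cbaccaccba  a

acccbcbccacbabc$ccaaca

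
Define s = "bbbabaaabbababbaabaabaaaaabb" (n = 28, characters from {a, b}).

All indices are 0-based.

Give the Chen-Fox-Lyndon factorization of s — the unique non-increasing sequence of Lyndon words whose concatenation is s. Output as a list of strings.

emit factor 1: 'b' (i=0, period=1)
emit factor 2: 'b' (i=1, period=1)
emit factor 3: 'b' (i=2, period=1)
emit factor 4: 'ab' (i=3, period=2)
emit factor 5: 'aaabbababbaabaab' (i=5, period=16)
emit factor 6: 'aaaaabb' (i=21, period=7)

["b", "b", "b", "ab", "aaabbababbaabaab", "aaaaabb"]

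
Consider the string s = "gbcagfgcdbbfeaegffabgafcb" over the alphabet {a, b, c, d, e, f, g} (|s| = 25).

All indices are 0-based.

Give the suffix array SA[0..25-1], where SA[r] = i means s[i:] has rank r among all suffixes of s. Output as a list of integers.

rank | idx | suffix
   0 |  18 | abgafcb
   1 |  13 | aegffabgafcb
   2 |  21 | afcb
   3 |   3 | agfgcdbbfeaegffabgafcb
   4 |  24 | b
   5 |   9 | bbfeaegffabgafcb
   6 |   1 | bcagfgcdbbfeaegffabgafcb
   7 |  10 | bfeaegffabgafcb
   8 |  19 | bgafcb
   9 |   2 | cagfgcdbbfeaegffabgafcb
  10 |  23 | cb
  11 |   7 | cdbbfeaegffabgafcb
  12 |   8 | dbbfeaegffabgafcb
  13 |  12 | eaegffabgafcb
  14 |  14 | egffabgafcb
  15 |  17 | fabgafcb
  16 |  22 | fcb
  17 |  11 | feaegffabgafcb
  18 |  16 | ffabgafcb
  19 |   5 | fgcdbbfeaegffabgafcb
  20 |  20 | gafcb
  21 |   0 | gbcagfgcdbbfeaegffabgafcb
  22 |   6 | gcdbbfeaegffabgafcb
  23 |  15 | gffabgafcb
  24 |   4 | gfgcdbbfeaegffabgafcb

[18, 13, 21, 3, 24, 9, 1, 10, 19, 2, 23, 7, 8, 12, 14, 17, 22, 11, 16, 5, 20, 0, 6, 15, 4]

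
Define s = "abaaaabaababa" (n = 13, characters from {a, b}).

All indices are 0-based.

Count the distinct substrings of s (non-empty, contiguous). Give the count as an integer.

rank | idx | suffix
   0 |  12 | a
   1 |   2 | aaaabaababa
   2 |   3 | aaabaababa
   3 |   4 | aabaababa
   4 |   7 | aababa
   5 |  10 | aba
   6 |   0 | abaaaabaababa
   7 |   5 | abaababa
   8 |   8 | ababa
   9 |  11 | ba
  10 |   1 | baaaabaababa
  11 |   6 | baababa
  12 |   9 | baba

SA = [12, 2, 3, 4, 7, 10, 0, 5, 8, 11, 1, 6, 9]
i: (SA[i-1],SA[i]) lcp shared
  1: (12,2) 1 'a'
  2: (2,3) 3 'aaa'
  3: (3,4) 2 'aa'
  4: (4,7) 4 'aaba'
  5: (7,10) 1 'a'
  6: (10,0) 3 'aba'
  7: (0,5) 4 'abaa'
  8: (5,8) 3 'aba'
  9: (8,11) 0 ''
  10: (11,1) 2 'ba'
  11: (1,6) 3 'baa'
  12: (6,9) 2 'ba'

n(n+1)/2 = 13·14/2 = 91
Σ LCP = 0 + 1 + 3 + 2 + 4 + 1 + 3 + 4 + 3 + 0 + 2 + 3 + 2 = 28
distinct = 91 − 28 = 63

63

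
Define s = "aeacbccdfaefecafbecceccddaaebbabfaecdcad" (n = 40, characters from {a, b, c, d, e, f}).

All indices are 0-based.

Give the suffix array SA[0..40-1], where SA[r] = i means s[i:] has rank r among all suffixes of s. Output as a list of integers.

[25, 30, 2, 38, 0, 26, 33, 9, 14, 29, 28, 4, 16, 31, 37, 13, 3, 21, 5, 18, 35, 22, 6, 19, 39, 24, 36, 23, 7, 1, 27, 12, 20, 17, 34, 10, 32, 8, 15, 11]

rank | idx | suffix
   0 |  25 | aaebbabfaecdcad
   1 |  30 | abfaecdcad
   2 |   2 | acbccdfaefecafbecceccddaaebbabfaecdcad
   3 |  38 | ad
   4 |   0 | aeacbccdfaefecafbecceccddaaebbabfaecdcad
   5 |  26 | aebbabfaecdcad
   6 |  33 | aecdcad
   7 |   9 | aefecafbecceccddaaebbabfaecdcad
   8 |  14 | afbecceccddaaebbabfaecdcad
   9 |  29 | babfaecdcad
  10 |  28 | bbabfaecdcad
  11 |   4 | bccdfaefecafbecceccddaaebbabfaecdcad
  12 |  16 | becceccddaaebbabfaecdcad
  13 |  31 | bfaecdcad
  14 |  37 | cad
  15 |  13 | cafbecceccddaaebbabfaecdcad
  16 |   3 | cbccdfaefecafbecceccddaaebbabfaecdcad
  17 |  21 | ccddaaebbabfaecdcad
  18 |   5 | ccdfaefecafbecceccddaaebbabfaecdcad
  19 |  18 | cceccddaaebbabfaecdcad
  20 |  35 | cdcad
  21 |  22 | cddaaebbabfaecdcad
  22 |   6 | cdfaefecafbecceccddaaebbabfaecdcad
  23 |  19 | ceccddaaebbabfaecdcad
  24 |  39 | d
  25 |  24 | daaebbabfaecdcad
  26 |  36 | dcad
  27 |  23 | ddaaebbabfaecdcad
  28 |   7 | dfaefecafbecceccddaaebbabfaecdcad
  29 |   1 | eacbccdfaefecafbecceccddaaebbabfaecdcad
  30 |  27 | ebbabfaecdcad
  31 |  12 | ecafbecceccddaaebbabfaecdcad
  32 |  20 | eccddaaebbabfaecdcad
  33 |  17 | ecceccddaaebbabfaecdcad
  34 |  34 | ecdcad
  35 |  10 | efecafbecceccddaaebbabfaecdcad
  36 |  32 | faecdcad
  37 |   8 | faefecafbecceccddaaebbabfaecdcad
  38 |  15 | fbecceccddaaebbabfaecdcad
  39 |  11 | fecafbecceccddaaebbabfaecdcad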